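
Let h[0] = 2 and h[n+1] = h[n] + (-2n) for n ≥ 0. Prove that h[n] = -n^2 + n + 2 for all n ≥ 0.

Base case: h[0] = 2, and -0^2 + 0 + 2 = 2.
Assume h[r] = -r^2 + r + 2.
Then h[r+1] = h[r] + (-2r) = (-r^2 + r + 2) + (-2r) = -r^2 − r + 2,
and -(r+1)^2 + (r+1) + 2 = -r^2 − r + 2.
This completes the inductive step, so h[n] = -n^2 + n + 2 for all n ≥ 0.

h[n] = -n^2 + n + 2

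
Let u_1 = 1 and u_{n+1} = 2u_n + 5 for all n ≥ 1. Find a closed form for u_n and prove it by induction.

Claim: u_n = 3·2^n − 5.

Base case: u_1 = 1, and 3·2^1 − 5 = 6 − 5 = 1.
Assume u_m = 3·2^m − 5 for some m ≥ 1.
Then u_{m+1} = 2u_m + 5 = 2·(3·2^m − 5) + 5 = 6·2^m − 10 + 5 = 3·2^{m+1} − 5.
By induction, u_n = 3·2^n − 5 for all n ≥ 1.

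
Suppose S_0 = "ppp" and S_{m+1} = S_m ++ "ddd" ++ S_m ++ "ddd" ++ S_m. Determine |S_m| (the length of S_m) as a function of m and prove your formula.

Claim: |S_m| = 6·3^m − 3.

Base case: |S_0| = 3, and 6·3^0 − 3 = 3.
Assume |S_k| = 6·3^k − 3.
Then |S_{k+1}| = 3|S_k| + 6 = 3(6·3^k − 3) + 6 = 6·3^{k+1} − 9 + 6 = 6·3^{k+1} − 3.
This completes the inductive step, so |S_m| = 6·3^m − 3 for all m ≥ 0.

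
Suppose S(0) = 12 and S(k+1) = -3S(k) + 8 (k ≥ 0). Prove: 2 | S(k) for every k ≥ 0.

Base case: S(0) = 12 = 2·6, so 2 | S(0).
Assume 2 | S(m), so S(m) = 2t for some integer t.
Then S(m+1) = -3S(m) + 8 = -3·(2t) + 8 = 2(-3t + 4), so 2 | S(m+1).
By induction, 2 | S(k) for all k ≥ 0.

2 | S(k)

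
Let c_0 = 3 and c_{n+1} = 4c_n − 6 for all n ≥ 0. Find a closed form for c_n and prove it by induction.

Claim: c_n = 4^n + 2.

Base case: c_0 = 3, and 4^0 + 2 = 1 + 2 = 3.
Assume c_m = 4^m + 2 for some m ≥ 0.
Then c_{m+1} = 4c_m − 6 = 4·(4^m + 2) − 6 = 4^{m+1} + 8 − 6 = 4^{m+1} + 2.
By induction, c_n = 4^n + 2 for all n ≥ 0.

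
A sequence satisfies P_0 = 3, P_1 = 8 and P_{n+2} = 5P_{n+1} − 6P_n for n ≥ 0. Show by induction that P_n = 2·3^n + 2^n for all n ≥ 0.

Base cases: P_0 = 3 and 2·3^0 + 2^0 = 3; P_1 = 8 and 2·3^1 + 2^1 = 8.
Assume P_j = 2·3^j + 2^j for all 0 ≤ j ≤ k, where k ≥ 1.
Then P_{k+1} = 5P_k − 6P_{k−1} = 5·(2·3^k + 2^k) − 6·(2·3^{k−1} + 2^{k−1}) = 2·(5·3 − 6)3^{k−1} + (5·2 − 6)2^{k−1} = 18·3^{k−1} + 4·2^{k−1} = 2·3^{k+1} + 2^{k+1}.
This completes the inductive step, so P_n = 2·3^n + 2^n for all n ≥ 0.

P_n = 2·3^n + 2^n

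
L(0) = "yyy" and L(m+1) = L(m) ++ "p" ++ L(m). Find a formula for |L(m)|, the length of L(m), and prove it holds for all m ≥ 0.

Claim: |L(m)| = 2^{m+2} − 1.

Base case: |L(0)| = 3, and 2^{0+2} − 1 = 3.
Assume |L(r)| = 2^{r+2} − 1.
Then |L(r+1)| = |L(r)| + 1 + |L(r)| = 2|L(r)| + 1 = 2(2^{r+2} − 1) + 1 = 2^{r+3} − 2 + 1 = 2^{r+3} − 1.
Hence |L(m)| = 2^{m+2} − 1 for every m ≥ 0, by induction.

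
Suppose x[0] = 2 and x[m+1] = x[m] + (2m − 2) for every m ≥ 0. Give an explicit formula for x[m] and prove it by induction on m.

Claim: x[m] = m^2 − 3m + 2.

Base case: x[0] = 2, and 0^2 − 3·0 + 2 = 2.
Assume x[j] = j^2 − 3j + 2.
Then x[j+1] = x[j] + (2j − 2) = (j^2 − 3j + 2) + (2j − 2) = j^2 − j,
and (j+1)^2 − 3·(j+1) + 2 = j^2 − j.
By induction, x[m] = m^2 − 3m + 2 for all m ≥ 0.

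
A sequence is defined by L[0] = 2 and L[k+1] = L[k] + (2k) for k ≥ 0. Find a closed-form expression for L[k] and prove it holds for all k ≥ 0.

Claim: L[k] = k^2 − k + 2.

Base case: L[0] = 2, and 0^2 − 0 + 2 = 2.
Assume L[j] = j^2 − j + 2.
Then L[j+1] = L[j] + (2j) = (j^2 − j + 2) + (2j) = j^2 + j + 2,
and (j+1)^2 − (j+1) + 2 = j^2 + j + 2.
Hence L[k] = k^2 − k + 2 for every k ≥ 0, by induction.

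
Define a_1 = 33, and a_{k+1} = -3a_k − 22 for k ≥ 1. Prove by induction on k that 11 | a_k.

Base case: a_1 = 33 = 11·3, so 11 | a_1.
Assume 11 | a_r, so a_r = 11t for some integer t.
Then a_{r+1} = -3a_r − 22 = -3·(11t) − 22 = 11(-3t − 2), so 11 | a_{r+1}.
So the property holds for r+1, and by induction 11 | a_k for all k ≥ 1.

11 | a_k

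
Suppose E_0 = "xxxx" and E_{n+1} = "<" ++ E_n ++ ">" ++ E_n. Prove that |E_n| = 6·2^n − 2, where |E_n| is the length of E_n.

Base case: |E_0| = 4, and 6·2^0 − 2 = 4.
Assume |E_j| = 6·2^j − 2.
Then |E_{j+1}| = 1 + |E_j| + 1 + |E_j| = 2|E_j| + 2 = 2(6·2^j − 2) + 2 = 6·2^{j+1} − 4 + 2 = 6·2^{j+1} − 2.
By induction, |E_n| = 6·2^n − 2 for all n ≥ 0.

|E_n| = 6·2^n − 2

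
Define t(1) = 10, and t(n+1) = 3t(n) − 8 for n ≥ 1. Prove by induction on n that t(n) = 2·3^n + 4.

Base case: t(1) = 10, and 2·3^1 + 4 = 6 + 4 = 10.
Assume t(r) = 2·3^r + 4 for some r ≥ 1.
Then t(r+1) = 3t(r) − 8 = 3·(2·3^r + 4) − 8 = 6·3^r + 12 − 8 = 2·3^{r+1} + 4.
This completes the inductive step, so t(n) = 2·3^n + 4 for all n ≥ 1.

t(n) = 2·3^n + 4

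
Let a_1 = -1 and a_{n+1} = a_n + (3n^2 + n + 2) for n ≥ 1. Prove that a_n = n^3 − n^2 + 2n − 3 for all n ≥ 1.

Base case: a_1 = -1, and 1^3 − 1^2 + 2·1 − 3 = -1.
Assume a_m = m^3 − m^2 + 2m − 3.
Then a_{m+1} = a_m + (3m^2 + m + 2) = (m^3 − m^2 + 2m − 3) + (3m^2 + m + 2) = m^3 + 2m^2 + 3m − 1,
and (m+1)^3 − (m+1)^2 + 2·(m+1) − 3 = m^3 + 2m^2 + 3m − 1.
By induction, a_n = n^3 − n^2 + 2n − 3 for all n ≥ 1.

a_n = n^3 − n^2 + 2n − 3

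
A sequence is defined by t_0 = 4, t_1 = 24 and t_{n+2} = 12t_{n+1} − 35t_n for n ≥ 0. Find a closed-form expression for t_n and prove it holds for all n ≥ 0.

Claim: t_n = 2·7^n + 2·5^n.

Base cases: t_0 = 4 and 2·7^0 + 2·5^0 = 4; t_1 = 24 and 2·7^1 + 2·5^1 = 24.
Assume t_j = 2·7^j + 2·5^j for all 0 ≤ j ≤ r, where r ≥ 1.
Then t_{r+1} = 12t_r − 35t_{r−1} = 12·(2·7^r + 2·5^r) − 35·(2·7^{r−1} + 2·5^{r−1}) = 2·(12·7 − 35)7^{r−1} + 2·(12·5 − 35)5^{r−1} = 98·7^{r−1} + 50·5^{r−1} = 2·7^{r+1} + 2·5^{r+1}.
This completes the inductive step, so t_n = 2·7^n + 2·5^n for all n ≥ 0.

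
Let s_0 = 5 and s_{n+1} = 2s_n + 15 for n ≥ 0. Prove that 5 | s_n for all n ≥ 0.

Base case: s_0 = 5 = 5·1, so 5 | s_0.
Assume 5 | s_j, so s_j = 5t for some integer t.
Then s_{j+1} = 2s_j + 15 = 2·(5t) + 15 = 5(2t + 3), so 5 | s_{j+1}.
Hence 5 | s_n for every n ≥ 0, by induction.

5 | s_n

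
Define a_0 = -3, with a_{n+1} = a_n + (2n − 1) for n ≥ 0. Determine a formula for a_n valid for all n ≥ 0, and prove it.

Claim: a_n = n^2 − 2n − 3.

Base case: a_0 = -3, and 0^2 − 2·0 − 3 = -3.
Assume a_k = k^2 − 2k − 3.
Then a_{k+1} = a_k + (2k − 1) = (k^2 − 2k − 3) + (2k − 1) = k^2 − 4,
and (k+1)^2 − 2·(k+1) − 3 = k^2 − 4.
Hence a_n = n^2 − 2n − 3 for every n ≥ 0, by induction.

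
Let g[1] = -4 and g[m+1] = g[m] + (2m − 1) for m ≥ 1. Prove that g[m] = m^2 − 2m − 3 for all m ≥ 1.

Base case: g[1] = -4, and 1^2 − 2·1 − 3 = -4.
Assume g[k] = k^2 − 2k − 3.
Then g[k+1] = g[k] + (2k − 1) = (k^2 − 2k − 3) + (2k − 1) = k^2 − 4,
and (k+1)^2 − 2·(k+1) − 3 = k^2 − 4.
This completes the inductive step, so g[m] = m^2 − 2m − 3 for all m ≥ 1.

g[m] = m^2 − 2m − 3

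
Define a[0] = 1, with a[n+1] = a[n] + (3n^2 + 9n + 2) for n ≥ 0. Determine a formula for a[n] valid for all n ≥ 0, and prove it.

Claim: a[n] = n^3 + 3n^2 − 2n + 1.

Base case: a[0] = 1, and 0^3 + 3·0^2 − 2·0 + 1 = 1.
Assume a[j] = j^3 + 3j^2 − 2j + 1.
Then a[j+1] = a[j] + (3j^2 + 9j + 2) = (j^3 + 3j^2 − 2j + 1) + (3j^2 + 9j + 2) = j^3 + 6j^2 + 7j + 3,
and (j+1)^3 + 3·(j+1)^2 − 2·(j+1) + 1 = j^3 + 6j^2 + 7j + 3.
Hence a[n] = n^3 + 3n^2 − 2n + 1 for every n ≥ 0, by induction.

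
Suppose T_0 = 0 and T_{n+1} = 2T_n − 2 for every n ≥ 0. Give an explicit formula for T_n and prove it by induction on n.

Claim: T_n = -2^{n+1} + 2.

Base case: T_0 = 0, and -2^{0+1} + 2 = -2 + 2 = 0.
Assume T_r = -2^{r+1} + 2 for some r ≥ 0.
Then T_{r+1} = 2T_r − 2 = 2·(-2^{r+1} + 2) − 2 = -2^{r+2} + 4 − 2 = -2^{r+2} + 2.
Hence T_n = -2^{n+1} + 2 for every n ≥ 0, by induction.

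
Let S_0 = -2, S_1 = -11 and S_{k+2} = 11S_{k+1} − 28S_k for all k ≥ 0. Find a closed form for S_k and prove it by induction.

Claim: S_k = -7^k − 4^k.

Base cases: S_0 = -2 and -7^0 − 4^0 = -2; S_1 = -11 and -7^1 − 4^1 = -11.
Assume S_j = -7^j − 4^j for all 0 ≤ j ≤ m, where m ≥ 1.
Then S_{m+1} = 11S_m − 28S_{m−1} = 11·(-7^m − 4^m) − 28·(-7^{m−1} − 4^{m−1}) = -(11·7 − 28)7^{m−1} − (11·4 − 28)4^{m−1} = -49·7^{m−1} − 16·4^{m−1} = -7^{m+1} − 4^{m+1}.
By strong induction, S_k = -7^k − 4^k for all k ≥ 0.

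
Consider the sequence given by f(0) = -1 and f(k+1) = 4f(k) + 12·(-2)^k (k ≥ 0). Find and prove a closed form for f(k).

Claim: f(k) = 4^k − 2·(-2)^k.

Base case: f(0) = -1, and 4^0 − 2·(-2)^0 = 1 − 2 = -1.
Assume f(j) = 4^j − 2·(-2)^j for some j ≥ 0.
Then f(j+1) = 4f(j) + 12·(-2)^j = 4·(4^j − 2·(-2)^j) + 12·(-2)^j = 4^{j+1} − 8·(-2)^j + 12·(-2)^j = 4^{j+1} + 4·(-2)^j = 4^{j+1} − 2·(-2)^{j+1}.
So the formula holds for j+1, and by induction f(k) = 4^k − 2·(-2)^k for all k ≥ 0.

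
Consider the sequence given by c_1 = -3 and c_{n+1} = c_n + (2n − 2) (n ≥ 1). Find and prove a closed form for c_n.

Claim: c_n = n^2 − 3n − 1.

Base case: c_1 = -3, and 1^2 − 3·1 − 1 = -3.
Assume c_j = j^2 − 3j − 1.
Then c_{j+1} = c_j + (2j − 2) = (j^2 − 3j − 1) + (2j − 2) = j^2 − j − 3,
and (j+1)^2 − 3·(j+1) − 1 = j^2 − j − 3.
Hence c_n = n^2 − 3n − 1 for every n ≥ 1, by induction.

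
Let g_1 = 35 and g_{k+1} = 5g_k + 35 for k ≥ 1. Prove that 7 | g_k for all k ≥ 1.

Base case: g_1 = 35 = 7·5, so 7 | g_1.
Assume 7 | g_j, so g_j = 7t for some integer t.
Then g_{j+1} = 5g_j + 35 = 5·(7t) + 35 = 7(5t + 5), so 7 | g_{j+1}.
Hence 7 | g_k for every k ≥ 1, by induction.

7 | g_k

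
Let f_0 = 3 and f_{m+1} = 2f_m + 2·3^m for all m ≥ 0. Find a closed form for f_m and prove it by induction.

Claim: f_m = 2^m + 2·3^m.

Base case: f_0 = 3, and 2^0 + 2·3^0 = 1 + 2 = 3.
Assume f_k = 2^k + 2·3^k for some k ≥ 0.
Then f_{k+1} = 2f_k + 2·3^k = 2·(2^k + 2·3^k) + 2·3^k = 2^{k+1} + 4·3^k + 2·3^k = 2^{k+1} + 6·3^k = 2^{k+1} + 2·3^{k+1}.
So the formula holds for k+1, and by induction f_m = 2^m + 2·3^m for all m ≥ 0.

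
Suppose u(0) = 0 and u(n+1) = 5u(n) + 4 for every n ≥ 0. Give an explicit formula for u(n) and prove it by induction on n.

Claim: u(n) = 5^n − 1.

Base case: u(0) = 0, and 5^0 − 1 = 1 − 1 = 0.
Assume u(r) = 5^r − 1 for some r ≥ 0.
Then u(r+1) = 5u(r) + 4 = 5·(5^r − 1) + 4 = 5^{r+1} − 5 + 4 = 5^{r+1} − 1.
By induction, u(n) = 5^n − 1 for all n ≥ 0.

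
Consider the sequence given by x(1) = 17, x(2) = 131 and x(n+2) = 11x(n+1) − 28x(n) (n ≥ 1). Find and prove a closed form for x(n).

Claim: x(n) = 3·7^n − 4^n.

Base cases: x(1) = 17 and 3·7^1 − 4^1 = 17; x(2) = 131 and 3·7^2 − 4^2 = 131.
Assume x(j) = 3·7^j − 4^j for all 1 ≤ j ≤ r, where r ≥ 2.
Then x(r+1) = 11x(r) − 28x(r−1) = 11·(3·7^r − 4^r) − 28·(3·7^{r−1} − 4^{r−1}) = 3·(11·7 − 28)7^{r−1} − (11·4 − 28)4^{r−1} = 147·7^{r−1} − 16·4^{r−1} = 3·7^{r+1} − 4^{r+1}.
By strong induction, x(n) = 3·7^n − 4^n for all n ≥ 1.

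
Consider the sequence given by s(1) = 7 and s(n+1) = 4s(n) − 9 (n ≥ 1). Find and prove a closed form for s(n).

Claim: s(n) = 4^n + 3.

Base case: s(1) = 7, and 4^1 + 3 = 4 + 3 = 7.
Assume s(j) = 4^j + 3 for some j ≥ 1.
Then s(j+1) = 4s(j) − 9 = 4·(4^j + 3) − 9 = 4^{j+1} + 12 − 9 = 4^{j+1} + 3.
Hence s(n) = 4^n + 3 for every n ≥ 1, by induction.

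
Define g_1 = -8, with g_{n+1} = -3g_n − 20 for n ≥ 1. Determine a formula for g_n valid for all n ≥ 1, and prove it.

Claim: g_n = (-3)^n − 5.

Base case: g_1 = -8, and (-3)^1 − 5 = -3 − 5 = -8.
Assume g_k = (-3)^k − 5 for some k ≥ 1.
Then g_{k+1} = -3g_k − 20 = -3·((-3)^k − 5) − 20 = -3·(-3)^k + 15 − 20 = (-3)^{k+1} − 5.
This completes the inductive step, so g_n = (-3)^n − 5 for all n ≥ 1.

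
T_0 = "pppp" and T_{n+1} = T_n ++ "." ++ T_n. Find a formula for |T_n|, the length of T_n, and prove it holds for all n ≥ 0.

Claim: |T_n| = 5·2^n − 1.

Base case: |T_0| = 4, and 5·2^0 − 1 = 4.
Assume |T_j| = 5·2^j − 1.
Then |T_{j+1}| = |T_j| + 1 + |T_j| = 2|T_j| + 1 = 2(5·2^j − 1) + 1 = 5·2^{j+1} − 2 + 1 = 5·2^{j+1} − 1.
This completes the inductive step, so |T_n| = 5·2^n − 1 for all n ≥ 0.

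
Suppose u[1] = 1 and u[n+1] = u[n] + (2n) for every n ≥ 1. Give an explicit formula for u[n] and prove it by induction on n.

Claim: u[n] = n^2 − n + 1.

Base case: u[1] = 1, and 1^2 − 1 + 1 = 1.
Assume u[k] = k^2 − k + 1.
Then u[k+1] = u[k] + (2k) = (k^2 − k + 1) + (2k) = k^2 + k + 1,
and (k+1)^2 − (k+1) + 1 = k^2 + k + 1.
Hence u[n] = n^2 − n + 1 for every n ≥ 1, by induction.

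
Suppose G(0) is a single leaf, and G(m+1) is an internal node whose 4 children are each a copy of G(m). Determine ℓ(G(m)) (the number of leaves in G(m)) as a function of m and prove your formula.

Claim: ℓ(G(m)) = 4^m.

Base case: ℓ(G(0)) = 1, and 4^0 = 1.
Assume ℓ(G(j)) = 4^j.
Then ℓ(G(j+1)) = 4·ℓ(G(j)) = 4·4^j = 4^{j+1}.
Hence ℓ(G(m)) = 4^m for every m ≥ 0, by induction.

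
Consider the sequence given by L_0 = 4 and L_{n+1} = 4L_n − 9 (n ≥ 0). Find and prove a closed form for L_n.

Claim: L_n = 4^n + 3.

Base case: L_0 = 4, and 4^0 + 3 = 1 + 3 = 4.
Assume L_j = 4^j + 3 for some j ≥ 0.
Then L_{j+1} = 4L_j − 9 = 4·(4^j + 3) − 9 = 4^{j+1} + 12 − 9 = 4^{j+1} + 3.
Hence L_n = 4^n + 3 for every n ≥ 0, by induction.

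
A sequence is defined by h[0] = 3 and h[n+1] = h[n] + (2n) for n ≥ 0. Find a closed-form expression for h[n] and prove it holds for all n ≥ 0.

Claim: h[n] = n^2 − n + 3.

Base case: h[0] = 3, and 0^2 − 0 + 3 = 3.
Assume h[j] = j^2 − j + 3.
Then h[j+1] = h[j] + (2j) = (j^2 − j + 3) + (2j) = j^2 + j + 3,
and (j+1)^2 − (j+1) + 3 = j^2 + j + 3.
Hence h[n] = n^2 − n + 3 for every n ≥ 0, by induction.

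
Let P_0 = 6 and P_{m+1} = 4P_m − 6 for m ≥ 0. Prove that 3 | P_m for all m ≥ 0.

Base case: P_0 = 6 = 3·2, so 3 | P_0.
Assume 3 | P_k, so P_k = 3t for some integer t.
Then P_{k+1} = 4P_k − 6 = 4·(3t) − 6 = 3(4t − 2), so 3 | P_{k+1}.
This completes the inductive step, so 3 | P_m for all m ≥ 0.

3 | P_m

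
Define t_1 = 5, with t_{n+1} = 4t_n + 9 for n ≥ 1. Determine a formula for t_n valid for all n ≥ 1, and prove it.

Claim: t_n = 2·4^n − 3.

Base case: t_1 = 5, and 2·4^1 − 3 = 8 − 3 = 5.
Assume t_j = 2·4^j − 3 for some j ≥ 1.
Then t_{j+1} = 4t_j + 9 = 4·(2·4^j − 3) + 9 = 8·4^j − 12 + 9 = 2·4^{j+1} − 3.
By induction, t_n = 2·4^n − 3 for all n ≥ 1.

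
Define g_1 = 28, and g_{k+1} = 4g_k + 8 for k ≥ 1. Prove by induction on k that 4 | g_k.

Base case: g_1 = 28 = 4·7, so 4 | g_1.
Assume 4 | g_j, so g_j = 4t for some integer t.
Then g_{j+1} = 4g_j + 8 = 4·(4t) + 8 = 4(4t + 2), so 4 | g_{j+1}.
By induction, 4 | g_k for all k ≥ 1.

4 | g_k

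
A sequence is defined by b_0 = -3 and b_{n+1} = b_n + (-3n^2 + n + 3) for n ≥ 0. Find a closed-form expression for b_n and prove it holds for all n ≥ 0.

Claim: b_n = -n^3 + 2n^2 + 2n − 3.

Base case: b_0 = -3, and -0^3 + 2·0^2 + 2·0 − 3 = -3.
Assume b_m = -m^3 + 2m^2 + 2m − 3.
Then b_{m+1} = b_m + (-3m^2 + m + 3) = (-m^3 + 2m^2 + 2m − 3) + (-3m^2 + m + 3) = -m^3 − m^2 + 3m,
and -(m+1)^3 + 2·(m+1)^2 + 2·(m+1) − 3 = -m^3 − m^2 + 3m.
Hence b_n = -n^3 + 2n^2 + 2n − 3 for every n ≥ 0, by induction.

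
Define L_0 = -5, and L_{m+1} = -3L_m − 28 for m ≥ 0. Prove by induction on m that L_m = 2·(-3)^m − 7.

Base case: L_0 = -5, and 2·(-3)^0 − 7 = 2 − 7 = -5.
Assume L_r = 2·(-3)^r − 7 for some r ≥ 0.
Then L_{r+1} = -3L_r − 28 = -3·(2·(-3)^r − 7) − 28 = -6·(-3)^r + 21 − 28 = 2·(-3)^{r+1} − 7.
So the formula holds for r+1, and by induction L_m = 2·(-3)^m − 7 for all m ≥ 0.

L_m = 2·(-3)^m − 7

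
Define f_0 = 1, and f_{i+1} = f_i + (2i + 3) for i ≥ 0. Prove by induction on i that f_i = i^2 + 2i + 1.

Base case: f_0 = 1, and 0^2 + 2·0 + 1 = 1.
Assume f_j = j^2 + 2j + 1.
Then f_{j+1} = f_j + (2j + 3) = (j^2 + 2j + 1) + (2j + 3) = j^2 + 4j + 4,
and (j+1)^2 + 2·(j+1) + 1 = j^2 + 4j + 4.
This completes the inductive step, so f_i = i^2 + 2i + 1 for all i ≥ 0.

f_i = i^2 + 2i + 1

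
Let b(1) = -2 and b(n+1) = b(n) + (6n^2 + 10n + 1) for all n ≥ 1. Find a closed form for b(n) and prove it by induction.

Claim: b(n) = 2n^3 + 2n^2 − 3n − 3.

Base case: b(1) = -2, and 2·1^3 + 2·1^2 − 3·1 − 3 = -2.
Assume b(j) = 2j^3 + 2j^2 − 3j − 3.
Then b(j+1) = b(j) + (6j^2 + 10j + 1) = (2j^3 + 2j^2 − 3j − 3) + (6j^2 + 10j + 1) = 2j^3 + 8j^2 + 7j − 2,
and 2·(j+1)^3 + 2·(j+1)^2 − 3·(j+1) − 3 = 2j^3 + 8j^2 + 7j − 2.
By induction, b(n) = 2n^3 + 2n^2 − 3n − 3 for all n ≥ 1.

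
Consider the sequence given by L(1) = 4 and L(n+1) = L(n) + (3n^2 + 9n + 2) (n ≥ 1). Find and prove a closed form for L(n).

Claim: L(n) = n^3 + 3n^2 − 2n + 2.

Base case: L(1) = 4, and 1^3 + 3·1^2 − 2·1 + 2 = 4.
Assume L(m) = m^3 + 3m^2 − 2m + 2.
Then L(m+1) = L(m) + (3m^2 + 9m + 2) = (m^3 + 3m^2 − 2m + 2) + (3m^2 + 9m + 2) = m^3 + 6m^2 + 7m + 4,
and (m+1)^3 + 3·(m+1)^2 − 2·(m+1) + 2 = m^3 + 6m^2 + 7m + 4.
By induction, L(n) = n^3 + 3n^2 − 2n + 2 for all n ≥ 1.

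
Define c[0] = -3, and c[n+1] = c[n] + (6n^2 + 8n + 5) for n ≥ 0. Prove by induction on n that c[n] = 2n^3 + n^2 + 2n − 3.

Base case: c[0] = -3, and 2·0^3 + 0^2 + 2·0 − 3 = -3.
Assume c[r] = 2r^3 + r^2 + 2r − 3.
Then c[r+1] = c[r] + (6r^2 + 8r + 5) = (2r^3 + r^2 + 2r − 3) + (6r^2 + 8r + 5) = 2r^3 + 7r^2 + 10r + 2,
and 2·(r+1)^3 + (r+1)^2 + 2·(r+1) − 3 = 2r^3 + 7r^2 + 10r + 2.
Hence c[n] = 2n^3 + n^2 + 2n − 3 for every n ≥ 0, by induction.

c[n] = 2n^3 + n^2 + 2n − 3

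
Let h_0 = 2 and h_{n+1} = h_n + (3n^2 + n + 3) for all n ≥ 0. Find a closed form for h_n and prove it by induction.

Claim: h_n = n^3 − n^2 + 3n + 2.

Base case: h_0 = 2, and 0^3 − 0^2 + 3·0 + 2 = 2.
Assume h_m = m^3 − m^2 + 3m + 2.
Then h_{m+1} = h_m + (3m^2 + m + 3) = (m^3 − m^2 + 3m + 2) + (3m^2 + m + 3) = m^3 + 2m^2 + 4m + 5,
and (m+1)^3 − (m+1)^2 + 3·(m+1) + 2 = m^3 + 2m^2 + 4m + 5.
By induction, h_n = n^3 − n^2 + 3n + 2 for all n ≥ 0.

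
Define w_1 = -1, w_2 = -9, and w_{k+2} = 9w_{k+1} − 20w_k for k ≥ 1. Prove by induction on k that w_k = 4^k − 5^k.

Base cases: w_1 = -1 and 4^1 − 5^1 = -1; w_2 = -9 and 4^2 − 5^2 = -9.
Assume w_i = 4^i − 5^i for all 1 ≤ i ≤ j, where j ≥ 2.
Then w_{j+1} = 9w_j − 20w_{j−1} = 9·(4^j − 5^j) − 20·(4^{j−1} − 5^{j−1}) = (9·4 − 20)4^{j−1} − (9·5 − 20)5^{j−1} = 16·4^{j−1} − 25·5^{j−1} = 4^{j+1} − 5^{j+1}.
This completes the inductive step, so w_k = 4^k − 5^k for all k ≥ 1.

w_k = 4^k − 5^k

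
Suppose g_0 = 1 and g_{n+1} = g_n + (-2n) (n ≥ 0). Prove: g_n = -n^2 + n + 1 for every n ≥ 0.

Base case: g_0 = 1, and -0^2 + 0 + 1 = 1.
Assume g_r = -r^2 + r + 1.
Then g_{r+1} = g_r + (-2r) = (-r^2 + r + 1) + (-2r) = -r^2 − r + 1,
and -(r+1)^2 + (r+1) + 1 = -r^2 − r + 1.
Hence g_n = -n^2 + n + 1 for every n ≥ 0, by induction.

g_n = -n^2 + n + 1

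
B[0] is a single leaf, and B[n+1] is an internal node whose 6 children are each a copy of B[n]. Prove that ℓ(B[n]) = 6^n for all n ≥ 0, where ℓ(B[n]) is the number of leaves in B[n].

Base case: ℓ(B[0]) = 1, and 6^0 = 1.
Assume ℓ(B[m]) = 6^m.
Then ℓ(B[m+1]) = 6·ℓ(B[m]) = 6·6^m = 6^{m+1}.
This completes the inductive step, so ℓ(B[n]) = 6^n for all n ≥ 0.

ℓ(B[n]) = 6^n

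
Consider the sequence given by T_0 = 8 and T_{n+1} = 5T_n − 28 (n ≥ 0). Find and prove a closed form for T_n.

Claim: T_n = 5^n + 7.

Base case: T_0 = 8, and 5^0 + 7 = 1 + 7 = 8.
Assume T_r = 5^r + 7 for some r ≥ 0.
Then T_{r+1} = 5T_r − 28 = 5·(5^r + 7) − 28 = 5^{r+1} + 35 − 28 = 5^{r+1} + 7.
This completes the inductive step, so T_n = 5^n + 7 for all n ≥ 0.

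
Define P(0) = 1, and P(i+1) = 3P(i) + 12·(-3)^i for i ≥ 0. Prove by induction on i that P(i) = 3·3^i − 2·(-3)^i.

Base case: P(0) = 1, and 3·3^0 − 2·(-3)^0 = 3 − 2 = 1.
Assume P(r) = 3·3^r − 2·(-3)^r for some r ≥ 0.
Then P(r+1) = 3P(r) + 12·(-3)^r = 3·(3·3^r − 2·(-3)^r) + 12·(-3)^r = 3·3^{r+1} − 6·(-3)^r + 12·(-3)^r = 3·3^{r+1} + 6·(-3)^r = 3·3^{r+1} − 2·(-3)^{r+1}.
This completes the inductive step, so P(i) = 3·3^i − 2·(-3)^i for all i ≥ 0.

P(i) = 3·3^i − 2·(-3)^i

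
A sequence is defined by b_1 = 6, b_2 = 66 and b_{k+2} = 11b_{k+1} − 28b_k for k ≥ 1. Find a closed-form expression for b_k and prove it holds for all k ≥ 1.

Claim: b_k = 2·7^k − 2·4^k.

Base cases: b_1 = 6 and 2·7^1 − 2·4^1 = 6; b_2 = 66 and 2·7^2 − 2·4^2 = 66.
Assume b_j = 2·7^j − 2·4^j for all 1 ≤ j ≤ r, where r ≥ 2.
Then b_{r+1} = 11b_r − 28b_{r−1} = 11·(2·7^r − 2·4^r) − 28·(2·7^{r−1} − 2·4^{r−1}) = 2·(11·7 − 28)7^{r−1} − 2·(11·4 − 28)4^{r−1} = 98·7^{r−1} − 32·4^{r−1} = 2·7^{r+1} − 2·4^{r+1}.
This completes the inductive step, so b_k = 2·7^k − 2·4^k for all k ≥ 1.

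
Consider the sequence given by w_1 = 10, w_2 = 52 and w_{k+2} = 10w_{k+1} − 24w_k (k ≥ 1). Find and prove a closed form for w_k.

Claim: w_k = 4^k + 6^k.

Base cases: w_1 = 10 and 4^1 + 6^1 = 10; w_2 = 52 and 4^2 + 6^2 = 52.
Assume w_j = 4^j + 6^j for all 1 ≤ j ≤ r, where r ≥ 2.
Then w_{r+1} = 10w_r − 24w_{r−1} = 10·(4^r + 6^r) − 24·(4^{r−1} + 6^{r−1}) = (10·4 − 24)4^{r−1} + (10·6 − 24)6^{r−1} = 16·4^{r−1} + 36·6^{r−1} = 4^{r+1} + 6^{r+1}.
So the formula holds for r+1, and by strong induction w_k = 4^k + 6^k for all k ≥ 1.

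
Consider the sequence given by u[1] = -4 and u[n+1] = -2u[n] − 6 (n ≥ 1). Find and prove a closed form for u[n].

Claim: u[n] = (-2)^n − 2.

Base case: u[1] = -4, and (-2)^1 − 2 = -2 − 2 = -4.
Assume u[r] = (-2)^r − 2 for some r ≥ 1.
Then u[r+1] = -2u[r] − 6 = -2·((-2)^r − 2) − 6 = -2·(-2)^r + 4 − 6 = (-2)^{r+1} − 2.
By induction, u[n] = (-2)^n − 2 for all n ≥ 1.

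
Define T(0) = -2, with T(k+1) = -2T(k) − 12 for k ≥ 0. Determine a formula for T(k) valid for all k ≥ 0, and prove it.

Claim: T(k) = 2·(-2)^k − 4.

Base case: T(0) = -2, and 2·(-2)^0 − 4 = 2 − 4 = -2.
Assume T(j) = 2·(-2)^j − 4 for some j ≥ 0.
Then T(j+1) = -2T(j) − 12 = -2·(2·(-2)^j − 4) − 12 = -4·(-2)^j + 8 − 12 = 2·(-2)^{j+1} − 4.
This completes the inductive step, so T(k) = 2·(-2)^k − 4 for all k ≥ 0.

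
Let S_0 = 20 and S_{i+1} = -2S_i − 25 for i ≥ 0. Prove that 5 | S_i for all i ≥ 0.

Base case: S_0 = 20 = 5·4, so 5 | S_0.
Assume 5 | S_m, so S_m = 5t for some integer t.
Then S_{m+1} = -2S_m − 25 = -2·(5t) − 25 = 5(-2t − 5), so 5 | S_{m+1}.
This completes the inductive step, so 5 | S_i for all i ≥ 0.

5 | S_i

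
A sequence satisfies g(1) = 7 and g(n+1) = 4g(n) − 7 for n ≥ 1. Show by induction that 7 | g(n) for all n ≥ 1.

Base case: g(1) = 7 = 7·1, so 7 | g(1).
Assume 7 | g(j), so g(j) = 7t for some integer t.
Then g(j+1) = 4g(j) − 7 = 4·(7t) − 7 = 7(4t − 1), so 7 | g(j+1).
Hence 7 | g(n) for every n ≥ 1, by induction.

7 | g(n)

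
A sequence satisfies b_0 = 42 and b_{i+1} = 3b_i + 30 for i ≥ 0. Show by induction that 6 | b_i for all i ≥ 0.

Base case: b_0 = 42 = 6·7, so 6 | b_0.
Assume 6 | b_r, so b_r = 6t for some integer t.
Then b_{r+1} = 3b_r + 30 = 3·(6t) + 30 = 6(3t + 5), so 6 | b_{r+1}.
By induction, 6 | b_i for all i ≥ 0.

6 | b_i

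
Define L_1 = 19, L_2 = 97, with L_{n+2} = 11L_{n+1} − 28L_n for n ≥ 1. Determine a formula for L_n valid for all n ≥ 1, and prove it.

Claim: L_n = 3·4^n + 7^n.

Base cases: L_1 = 19 and 3·4^1 + 7^1 = 19; L_2 = 97 and 3·4^2 + 7^2 = 97.
Assume L_j = 3·4^j + 7^j for all 1 ≤ j ≤ m, where m ≥ 2.
Then L_{m+1} = 11L_m − 28L_{m−1} = 11·(3·4^m + 7^m) − 28·(3·4^{m−1} + 7^{m−1}) = 3·(11·4 − 28)4^{m−1} + (11·7 − 28)7^{m−1} = 48·4^{m−1} + 49·7^{m−1} = 3·4^{m+1} + 7^{m+1}.
Hence L_n = 3·4^n + 7^n for every n ≥ 1, by strong induction.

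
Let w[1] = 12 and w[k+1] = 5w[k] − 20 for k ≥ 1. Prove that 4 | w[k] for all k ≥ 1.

Base case: w[1] = 12 = 4·3, so 4 | w[1].
Assume 4 | w[m], so w[m] = 4t for some integer t.
Then w[m+1] = 5w[m] − 20 = 5·(4t) − 20 = 4(5t − 5), so 4 | w[m+1].
By induction, 4 | w[k] for all k ≥ 1.

4 | w[k]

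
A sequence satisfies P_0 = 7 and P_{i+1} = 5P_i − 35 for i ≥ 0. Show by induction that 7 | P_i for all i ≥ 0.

Base case: P_0 = 7 = 7·1, so 7 | P_0.
Assume 7 | P_r, so P_r = 7t for some integer t.
Then P_{r+1} = 5P_r − 35 = 5·(7t) − 35 = 7(5t − 5), so 7 | P_{r+1}.
By induction, 7 | P_i for all i ≥ 0.

7 | P_i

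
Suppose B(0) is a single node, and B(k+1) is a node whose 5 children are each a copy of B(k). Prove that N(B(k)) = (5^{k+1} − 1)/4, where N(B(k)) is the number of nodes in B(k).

Base case: N(B(0)) = 1, and (5^{0+1} − 1)/4 = 1.
Assume N(B(j)) = (5^{j+1} − 1)/4.
Then N(B(j+1)) = 1 + 5N(B(j)) = 1 + 5·(5^{j+1} − 1)/4 = 1 + (5^{j+2} − 5)/4 = (4 + 5^{j+2} − 5)/4 = (5^{j+2} − 1)/4.
By induction, N(B(k)) = (5^{k+1} − 1)/4 for all k ≥ 0.

N(B(k)) = (5^{k+1} − 1)/4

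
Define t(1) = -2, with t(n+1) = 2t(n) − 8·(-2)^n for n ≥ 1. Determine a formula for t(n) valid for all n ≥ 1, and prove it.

Claim: t(n) = 2^n + 2·(-2)^n.

Base case: t(1) = -2, and 2^1 + 2·(-2)^1 = 2 − 4 = -2.
Assume t(j) = 2^j + 2·(-2)^j for some j ≥ 1.
Then t(j+1) = 2t(j) − 8·(-2)^j = 2·(2^j + 2·(-2)^j) − 8·(-2)^j = 2^{j+1} + 4·(-2)^j − 8·(-2)^j = 2^{j+1} − 4·(-2)^j = 2^{j+1} + 2·(-2)^{j+1}.
This completes the inductive step, so t(n) = 2^n + 2·(-2)^n for all n ≥ 1.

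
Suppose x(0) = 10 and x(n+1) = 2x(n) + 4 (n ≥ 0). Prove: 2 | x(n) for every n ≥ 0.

Base case: x(0) = 10 = 2·5, so 2 | x(0).
Assume 2 | x(r), so x(r) = 2t for some integer t.
Then x(r+1) = 2x(r) + 4 = 2·(2t) + 4 = 2(2t + 2), so 2 | x(r+1).
By induction, 2 | x(n) for all n ≥ 0.

2 | x(n)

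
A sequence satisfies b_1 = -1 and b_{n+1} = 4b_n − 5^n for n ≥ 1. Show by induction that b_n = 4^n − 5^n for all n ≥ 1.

Base case: b_1 = -1, and 4^1 − 5^1 = 4 − 5 = -1.
Assume b_m = 4^m − 5^m for some m ≥ 1.
Then b_{m+1} = 4b_m − 5^m = 4·(4^m − 5^m) − 5^m = 4^{m+1} − 4·5^m − 5^m = 4^{m+1} − 5·5^m = 4^{m+1} − 5^{m+1}.
By induction, b_n = 4^n − 5^n for all n ≥ 1.

b_n = 4^n − 5^n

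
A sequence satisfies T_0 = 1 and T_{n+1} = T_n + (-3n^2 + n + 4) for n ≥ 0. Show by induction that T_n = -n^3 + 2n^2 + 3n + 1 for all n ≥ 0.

Base case: T_0 = 1, and -0^3 + 2·0^2 + 3·0 + 1 = 1.
Assume T_j = -j^3 + 2j^2 + 3j + 1.
Then T_{j+1} = T_j + (-3j^2 + j + 4) = (-j^3 + 2j^2 + 3j + 1) + (-3j^2 + j + 4) = -j^3 − j^2 + 4j + 5,
and -(j+1)^3 + 2·(j+1)^2 + 3·(j+1) + 1 = -j^3 − j^2 + 4j + 5.
By induction, T_n = -n^3 + 2n^2 + 3n + 1 for all n ≥ 0.

T_n = -n^3 + 2n^2 + 3n + 1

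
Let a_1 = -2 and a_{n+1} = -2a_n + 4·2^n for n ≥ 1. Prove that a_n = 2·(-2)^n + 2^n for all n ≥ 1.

Base case: a_1 = -2, and 2·(-2)^1 + 2^1 = -4 + 2 = -2.
Assume a_r = 2·(-2)^r + 2^r for some r ≥ 1.
Then a_{r+1} = -2a_r + 4·2^r = -2·(2·(-2)^r + 2^r) + 4·2^r = 2·(-2)^{r+1} − 2·2^r + 4·2^r = 2·(-2)^{r+1} + 2·2^r = 2·(-2)^{r+1} + 2^{r+1}.
By induction, a_n = 2·(-2)^n + 2^n for all n ≥ 1.

a_n = 2·(-2)^n + 2^n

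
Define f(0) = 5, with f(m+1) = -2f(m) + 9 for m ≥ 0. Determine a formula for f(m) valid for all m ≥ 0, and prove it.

Claim: f(m) = 2·(-2)^m + 3.

Base case: f(0) = 5, and 2·(-2)^0 + 3 = 2 + 3 = 5.
Assume f(j) = 2·(-2)^j + 3 for some j ≥ 0.
Then f(j+1) = -2f(j) + 9 = -2·(2·(-2)^j + 3) + 9 = -4·(-2)^j − 6 + 9 = 2·(-2)^{j+1} + 3.
By induction, f(m) = 2·(-2)^m + 3 for all m ≥ 0.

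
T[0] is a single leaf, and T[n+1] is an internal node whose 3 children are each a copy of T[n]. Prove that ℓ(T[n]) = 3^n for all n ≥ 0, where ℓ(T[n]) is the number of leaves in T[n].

Base case: ℓ(T[0]) = 1, and 3^0 = 1.
Assume ℓ(T[j]) = 3^j.
Then ℓ(T[j+1]) = 3·ℓ(T[j]) = 3·3^j = 3^{j+1}.
Hence ℓ(T[n]) = 3^n for every n ≥ 0, by induction.

ℓ(T[n]) = 3^n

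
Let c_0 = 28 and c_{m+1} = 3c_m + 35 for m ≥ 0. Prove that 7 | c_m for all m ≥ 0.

Base case: c_0 = 28 = 7·4, so 7 | c_0.
Assume 7 | c_j, so c_j = 7t for some integer t.
Then c_{j+1} = 3c_j + 35 = 3·(7t) + 35 = 7(3t + 5), so 7 | c_{j+1}.
By induction, 7 | c_m for all m ≥ 0.

7 | c_m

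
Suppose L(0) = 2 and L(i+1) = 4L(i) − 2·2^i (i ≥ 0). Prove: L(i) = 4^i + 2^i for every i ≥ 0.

Base case: L(0) = 2, and 4^0 + 2^0 = 1 + 1 = 2.
Assume L(j) = 4^j + 2^j for some j ≥ 0.
Then L(j+1) = 4L(j) − 2·2^j = 4·(4^j + 2^j) − 2·2^j = 4^{j+1} + 4·2^j − 2·2^j = 4^{j+1} + 2·2^j = 4^{j+1} + 2^{j+1}.
This completes the inductive step, so L(i) = 4^i + 2^i for all i ≥ 0.

L(i) = 4^i + 2^i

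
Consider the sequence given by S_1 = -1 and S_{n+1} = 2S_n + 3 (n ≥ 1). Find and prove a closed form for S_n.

Claim: S_n = 2^n − 3.

Base case: S_1 = -1, and 2^1 − 3 = 2 − 3 = -1.
Assume S_k = 2^k − 3 for some k ≥ 1.
Then S_{k+1} = 2S_k + 3 = 2·(2^k − 3) + 3 = 2^{k+1} − 6 + 3 = 2^{k+1} − 3.
By induction, S_n = 2^n − 3 for all n ≥ 1.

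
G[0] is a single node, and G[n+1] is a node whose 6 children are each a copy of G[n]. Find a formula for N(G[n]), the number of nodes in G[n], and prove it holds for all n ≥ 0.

Claim: N(G[n]) = (6^{n+1} − 1)/5.

Base case: N(G[0]) = 1, and (6^{0+1} − 1)/5 = 1.
Assume N(G[k]) = (6^{k+1} − 1)/5.
Then N(G[k+1]) = 1 + 6N(G[k]) = 1 + 6·(6^{k+1} − 1)/5 = 1 + (6^{k+2} − 6)/5 = (5 + 6^{k+2} − 6)/5 = (6^{k+2} − 1)/5.
This completes the inductive step, so N(G[n]) = (6^{n+1} − 1)/5 for all n ≥ 0.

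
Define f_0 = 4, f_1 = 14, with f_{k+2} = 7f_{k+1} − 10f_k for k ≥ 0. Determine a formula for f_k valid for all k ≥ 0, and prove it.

Claim: f_k = 2·2^k + 2·5^k.

Base cases: f_0 = 4 and 2·2^0 + 2·5^0 = 4; f_1 = 14 and 2·2^1 + 2·5^1 = 14.
Assume f_j = 2·2^j + 2·5^j for all 0 ≤ j ≤ m, where m ≥ 1.
Then f_{m+1} = 7f_m − 10f_{m−1} = 7·(2·2^m + 2·5^m) − 10·(2·2^{m−1} + 2·5^{m−1}) = 2·(7·2 − 10)2^{m−1} + 2·(7·5 − 10)5^{m−1} = 8·2^{m−1} + 50·5^{m−1} = 2·2^{m+1} + 2·5^{m+1}.
So the formula holds for m+1, and by strong induction f_k = 2·2^k + 2·5^k for all k ≥ 0.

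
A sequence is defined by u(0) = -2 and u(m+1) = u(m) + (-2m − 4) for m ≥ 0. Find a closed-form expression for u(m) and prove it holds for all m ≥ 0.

Claim: u(m) = -m^2 − 3m − 2.

Base case: u(0) = -2, and -0^2 − 3·0 − 2 = -2.
Assume u(k) = -k^2 − 3k − 2.
Then u(k+1) = u(k) + (-2k − 4) = (-k^2 − 3k − 2) + (-2k − 4) = -k^2 − 5k − 6,
and -(k+1)^2 − 3·(k+1) − 2 = -k^2 − 5k − 6.
This completes the inductive step, so u(m) = -m^2 − 3m − 2 for all m ≥ 0.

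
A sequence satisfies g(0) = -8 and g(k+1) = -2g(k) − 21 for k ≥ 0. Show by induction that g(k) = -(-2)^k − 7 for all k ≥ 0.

Base case: g(0) = -8, and -(-2)^0 − 7 = -1 − 7 = -8.
Assume g(j) = -(-2)^j − 7 for some j ≥ 0.
Then g(j+1) = -2g(j) − 21 = -2·(-(-2)^j − 7) − 21 = 2·(-2)^j + 14 − 21 = -(-2)^{j+1} − 7.
Hence g(k) = -(-2)^k − 7 for every k ≥ 0, by induction.

g(k) = -(-2)^k − 7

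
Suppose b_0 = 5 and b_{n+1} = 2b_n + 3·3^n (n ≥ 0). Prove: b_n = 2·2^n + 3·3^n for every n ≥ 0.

Base case: b_0 = 5, and 2·2^0 + 3·3^0 = 2 + 3 = 5.
Assume b_j = 2·2^j + 3·3^j for some j ≥ 0.
Then b_{j+1} = 2b_j + 3·3^j = 2·(2·2^j + 3·3^j) + 3·3^j = 2·2^{j+1} + 6·3^j + 3·3^j = 2·2^{j+1} + 9·3^j = 2·2^{j+1} + 3·3^{j+1}.
Hence b_n = 2·2^n + 3·3^n for every n ≥ 0, by induction.

b_n = 2·2^n + 3·3^n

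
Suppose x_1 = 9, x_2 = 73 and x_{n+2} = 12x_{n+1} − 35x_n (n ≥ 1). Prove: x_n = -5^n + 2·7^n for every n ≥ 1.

Base cases: x_1 = 9 and -5^1 + 2·7^1 = 9; x_2 = 73 and -5^2 + 2·7^2 = 73.
Assume x_j = -5^j + 2·7^j for all 1 ≤ j ≤ r, where r ≥ 2.
Then x_{r+1} = 12x_r − 35x_{r−1} = 12·(-5^r + 2·7^r) − 35·(-5^{r−1} + 2·7^{r−1}) = -(12·5 − 35)5^{r−1} + 2·(12·7 − 35)7^{r−1} = -25·5^{r−1} + 98·7^{r−1} = -5^{r+1} + 2·7^{r+1}.
Hence x_n = -5^n + 2·7^n for every n ≥ 1, by strong induction.

x_n = -5^n + 2·7^n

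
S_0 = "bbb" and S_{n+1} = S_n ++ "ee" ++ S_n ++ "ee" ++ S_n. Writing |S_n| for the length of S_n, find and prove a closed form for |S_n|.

Claim: |S_n| = 5·3^n − 2.

Base case: |S_0| = 3, and 5·3^0 − 2 = 3.
Assume |S_k| = 5·3^k − 2.
Then |S_{k+1}| = 3|S_k| + 4 = 3(5·3^k − 2) + 4 = 5·3^{k+1} − 6 + 4 = 5·3^{k+1} − 2.
This completes the inductive step, so |S_n| = 5·3^n − 2 for all n ≥ 0.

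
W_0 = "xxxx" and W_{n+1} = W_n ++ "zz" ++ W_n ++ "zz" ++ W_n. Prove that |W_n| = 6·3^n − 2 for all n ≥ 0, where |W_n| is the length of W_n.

Base case: |W_0| = 4, and 6·3^0 − 2 = 4.
Assume |W_m| = 6·3^m − 2.
Then |W_{m+1}| = 3|W_m| + 4 = 3(6·3^m − 2) + 4 = 6·3^{m+1} − 6 + 4 = 6·3^{m+1} − 2.
This completes the inductive step, so |W_n| = 6·3^n − 2 for all n ≥ 0.

|W_n| = 6·3^n − 2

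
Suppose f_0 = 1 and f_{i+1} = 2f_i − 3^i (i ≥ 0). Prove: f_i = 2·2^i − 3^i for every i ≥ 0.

Base case: f_0 = 1, and 2·2^0 − 3^0 = 2 − 1 = 1.
Assume f_m = 2·2^m − 3^m for some m ≥ 0.
Then f_{m+1} = 2f_m − 3^m = 2·(2·2^m − 3^m) − 3^m = 2·2^{m+1} − 2·3^m − 3^m = 2·2^{m+1} − 3·3^m = 2·2^{m+1} − 3^{m+1}.
This completes the inductive step, so f_i = 2·2^i − 3^i for all i ≥ 0.

f_i = 2·2^i − 3^i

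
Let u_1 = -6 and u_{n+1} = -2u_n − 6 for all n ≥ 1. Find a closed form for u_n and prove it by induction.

Claim: u_n = 2·(-2)^n − 2.

Base case: u_1 = -6, and 2·(-2)^1 − 2 = -4 − 2 = -6.
Assume u_m = 2·(-2)^m − 2 for some m ≥ 1.
Then u_{m+1} = -2u_m − 6 = -2·(2·(-2)^m − 2) − 6 = -4·(-2)^m + 4 − 6 = 2·(-2)^{m+1} − 2.
By induction, u_n = 2·(-2)^n − 2 for all n ≥ 1.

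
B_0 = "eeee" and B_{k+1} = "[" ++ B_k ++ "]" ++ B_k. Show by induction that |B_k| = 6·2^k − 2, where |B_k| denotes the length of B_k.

Base case: |B_0| = 4, and 6·2^0 − 2 = 4.
Assume |B_r| = 6·2^r − 2.
Then |B_{r+1}| = 1 + |B_r| + 1 + |B_r| = 2|B_r| + 2 = 2(6·2^r − 2) + 2 = 6·2^{r+1} − 4 + 2 = 6·2^{r+1} − 2.
So the formula holds for r+1, and by induction |B_k| = 6·2^k − 2 for all k ≥ 0.

|B_k| = 6·2^k − 2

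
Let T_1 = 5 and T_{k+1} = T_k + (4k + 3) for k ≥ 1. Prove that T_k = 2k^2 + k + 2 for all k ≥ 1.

Base case: T_1 = 5, and 2·1^2 + 1 + 2 = 5.
Assume T_m = 2m^2 + m + 2.
Then T_{m+1} = T_m + (4m + 3) = (2m^2 + m + 2) + (4m + 3) = 2m^2 + 5m + 5,
and 2·(m+1)^2 + (m+1) + 2 = 2m^2 + 5m + 5.
Hence T_k = 2k^2 + k + 2 for every k ≥ 1, by induction.

T_k = 2k^2 + k + 2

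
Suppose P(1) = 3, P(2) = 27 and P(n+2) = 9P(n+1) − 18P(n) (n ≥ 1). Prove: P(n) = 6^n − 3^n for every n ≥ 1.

Base cases: P(1) = 3 and 6^1 − 3^1 = 3; P(2) = 27 and 6^2 − 3^2 = 27.
Assume P(j) = 6^j − 3^j for all 1 ≤ j ≤ r, where r ≥ 2.
Then P(r+1) = 9P(r) − 18P(r−1) = 9·(6^r − 3^r) − 18·(6^{r−1} − 3^{r−1}) = (9·6 − 18)6^{r−1} − (9·3 − 18)3^{r−1} = 36·6^{r−1} − 9·3^{r−1} = 6^{r+1} − 3^{r+1}.
So the formula holds for r+1, and by strong induction P(n) = 6^n − 3^n for all n ≥ 1.

P(n) = 6^n − 3^n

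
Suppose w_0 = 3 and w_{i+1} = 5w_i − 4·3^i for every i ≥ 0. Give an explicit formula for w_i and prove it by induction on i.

Claim: w_i = 5^i + 2·3^i.

Base case: w_0 = 3, and 5^0 + 2·3^0 = 1 + 2 = 3.
Assume w_r = 5^r + 2·3^r for some r ≥ 0.
Then w_{r+1} = 5w_r − 4·3^r = 5·(5^r + 2·3^r) − 4·3^r = 5^{r+1} + 10·3^r − 4·3^r = 5^{r+1} + 6·3^r = 5^{r+1} + 2·3^{r+1}.
This completes the inductive step, so w_i = 5^i + 2·3^i for all i ≥ 0.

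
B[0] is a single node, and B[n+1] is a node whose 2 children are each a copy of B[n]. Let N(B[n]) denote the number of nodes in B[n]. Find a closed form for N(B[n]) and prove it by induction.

Claim: N(B[n]) = 2^{n+1} − 1.

Base case: N(B[0]) = 1, and 2^{0+1} − 1 = 1.
Assume N(B[r]) = 2^{r+1} − 1.
Then N(B[r+1]) = 1 + 2N(B[r]) = 1 + 2(2^{r+1} − 1) = 2^{r+2} − 2 + 1 = 2^{r+2} − 1.
Hence N(B[n]) = 2^{n+1} − 1 for every n ≥ 0, by induction.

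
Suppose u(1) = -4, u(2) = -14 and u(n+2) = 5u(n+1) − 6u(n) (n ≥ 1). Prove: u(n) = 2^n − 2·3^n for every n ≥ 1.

Base cases: u(1) = -4 and 2^1 − 2·3^1 = -4; u(2) = -14 and 2^2 − 2·3^2 = -14.
Assume u(j) = 2^j − 2·3^j for all 1 ≤ j ≤ r, where r ≥ 2.
Then u(r+1) = 5u(r) − 6u(r−1) = 5·(2^r − 2·3^r) − 6·(2^{r−1} − 2·3^{r−1}) = (5·2 − 6)2^{r−1} − 2·(5·3 − 6)3^{r−1} = 4·2^{r−1} − 18·3^{r−1} = 2^{r+1} − 2·3^{r+1}.
By strong induction, u(n) = 2^n − 2·3^n for all n ≥ 1.

u(n) = 2^n − 2·3^n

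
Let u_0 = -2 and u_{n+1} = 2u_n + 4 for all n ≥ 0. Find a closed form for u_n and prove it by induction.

Claim: u_n = 2^{n+1} − 4.

Base case: u_0 = -2, and 2^{0+1} − 4 = 2 − 4 = -2.
Assume u_j = 2^{j+1} − 4 for some j ≥ 0.
Then u_{j+1} = 2u_j + 4 = 2·(2^{j+1} − 4) + 4 = 2^{j+2} − 8 + 4 = 2^{j+2} − 4.
This completes the inductive step, so u_n = 2^{n+1} − 4 for all n ≥ 0.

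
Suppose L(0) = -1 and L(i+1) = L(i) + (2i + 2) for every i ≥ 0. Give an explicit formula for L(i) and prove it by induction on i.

Claim: L(i) = i^2 + i − 1.

Base case: L(0) = -1, and 0^2 + 0 − 1 = -1.
Assume L(j) = j^2 + j − 1.
Then L(j+1) = L(j) + (2j + 2) = (j^2 + j − 1) + (2j + 2) = j^2 + 3j + 1,
and (j+1)^2 + (j+1) − 1 = j^2 + 3j + 1.
This completes the inductive step, so L(i) = i^2 + i − 1 for all i ≥ 0.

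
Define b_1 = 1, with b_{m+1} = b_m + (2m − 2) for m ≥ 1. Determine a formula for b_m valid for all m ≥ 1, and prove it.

Claim: b_m = m^2 − 3m + 3.

Base case: b_1 = 1, and 1^2 − 3·1 + 3 = 1.
Assume b_j = j^2 − 3j + 3.
Then b_{j+1} = b_j + (2j − 2) = (j^2 − 3j + 3) + (2j − 2) = j^2 − j + 1,
and (j+1)^2 − 3·(j+1) + 3 = j^2 − j + 1.
By induction, b_m = m^2 − 3m + 3 for all m ≥ 1.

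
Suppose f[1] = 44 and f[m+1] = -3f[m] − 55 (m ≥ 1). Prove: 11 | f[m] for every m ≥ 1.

Base case: f[1] = 44 = 11·4, so 11 | f[1].
Assume 11 | f[k], so f[k] = 11t for some integer t.
Then f[k+1] = -3f[k] − 55 = -3·(11t) − 55 = 11(-3t − 5), so 11 | f[k+1].
Hence 11 | f[m] for every m ≥ 1, by induction.

11 | f[m]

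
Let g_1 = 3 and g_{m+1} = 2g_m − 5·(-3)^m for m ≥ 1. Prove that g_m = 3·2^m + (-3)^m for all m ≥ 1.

Base case: g_1 = 3, and 3·2^1 + (-3)^1 = 6 − 3 = 3.
Assume g_k = 3·2^k + (-3)^k for some k ≥ 1.
Then g_{k+1} = 2g_k − 5·(-3)^k = 2·(3·2^k + (-3)^k) − 5·(-3)^k = 3·2^{k+1} + 2·(-3)^k − 5·(-3)^k = 3·2^{k+1} − 3·(-3)^k = 3·2^{k+1} + (-3)^{k+1}.
Hence g_m = 3·2^m + (-3)^m for every m ≥ 1, by induction.

g_m = 3·2^m + (-3)^m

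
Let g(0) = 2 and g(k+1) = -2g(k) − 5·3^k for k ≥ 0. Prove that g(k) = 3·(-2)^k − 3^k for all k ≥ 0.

Base case: g(0) = 2, and 3·(-2)^0 − 3^0 = 3 − 1 = 2.
Assume g(r) = 3·(-2)^r − 3^r for some r ≥ 0.
Then g(r+1) = -2g(r) − 5·3^r = -2·(3·(-2)^r − 3^r) − 5·3^r = 3·(-2)^{r+1} + 2·3^r − 5·3^r = 3·(-2)^{r+1} − 3·3^r = 3·(-2)^{r+1} − 3^{r+1}.
This completes the inductive step, so g(k) = 3·(-2)^k − 3^k for all k ≥ 0.

g(k) = 3·(-2)^k − 3^k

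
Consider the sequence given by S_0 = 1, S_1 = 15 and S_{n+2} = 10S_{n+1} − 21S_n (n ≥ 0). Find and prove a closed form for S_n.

Claim: S_n = 3·7^n − 2·3^n.

Base cases: S_0 = 1 and 3·7^0 − 2·3^0 = 1; S_1 = 15 and 3·7^1 − 2·3^1 = 15.
Assume S_j = 3·7^j − 2·3^j for all 0 ≤ j ≤ r, where r ≥ 1.
Then S_{r+1} = 10S_r − 21S_{r−1} = 10·(3·7^r − 2·3^r) − 21·(3·7^{r−1} − 2·3^{r−1}) = 3·(10·7 − 21)7^{r−1} − 2·(10·3 − 21)3^{r−1} = 147·7^{r−1} − 18·3^{r−1} = 3·7^{r+1} − 2·3^{r+1}.
So the formula holds for r+1, and by strong induction S_n = 3·7^n − 2·3^n for all n ≥ 0.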